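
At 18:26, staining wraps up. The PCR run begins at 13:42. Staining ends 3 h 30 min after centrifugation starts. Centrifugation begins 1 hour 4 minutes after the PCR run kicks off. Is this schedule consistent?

Centrifugation starts at 13:42 + 64 min = 14:46.
Staining ends at 14:46 + 210 min = 18:16.
But staining is also said to end at 18:26 — a 10-minute conflict.

No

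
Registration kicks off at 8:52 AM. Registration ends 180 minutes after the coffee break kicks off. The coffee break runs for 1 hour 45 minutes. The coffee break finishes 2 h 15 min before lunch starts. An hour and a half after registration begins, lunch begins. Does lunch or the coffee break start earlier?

Lunch starts at 8:52 AM + 90 min = 10:22 AM.
The coffee break ends at 10:22 AM − 135 min = 8:07 AM.
The coffee break starts at 8:07 AM − 105 min = 6:22 AM.
Lunch starts at 10:22 AM and the coffee break starts at 6:22 AM, so the coffee break is first.

the coffee break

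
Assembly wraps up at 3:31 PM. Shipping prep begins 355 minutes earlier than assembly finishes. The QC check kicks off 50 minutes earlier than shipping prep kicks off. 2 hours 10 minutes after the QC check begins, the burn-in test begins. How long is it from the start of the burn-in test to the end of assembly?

4 hours 35 minutes

Shipping prep starts at 3:31 PM − 355 min = 9:36 AM.
The QC check starts at 9:36 AM − 50 min = 8:46 AM.
The burn-in test starts at 8:46 AM + 130 min = 10:56 AM.
From 10:56 AM to 3:31 PM is 4 hours 35 minutes.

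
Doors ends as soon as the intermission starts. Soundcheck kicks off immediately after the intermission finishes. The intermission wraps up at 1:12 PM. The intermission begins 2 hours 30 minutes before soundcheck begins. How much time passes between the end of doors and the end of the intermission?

2 h 30 min

Soundcheck starts at 1:12 PM.
The intermission starts at 1:12 PM − 150 min = 10:42 AM.
So doors ends at 10:42 AM.
From 10:42 AM to 1:12 PM is 2 h 30 min.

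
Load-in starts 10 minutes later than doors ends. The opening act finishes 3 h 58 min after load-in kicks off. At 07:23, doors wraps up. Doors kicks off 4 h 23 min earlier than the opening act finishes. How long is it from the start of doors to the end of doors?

Load-in starts at 07:23 + 10 min = 07:33.
The opening act ends at 07:33 + 238 min = 11:31.
Doors starts at 11:31 − 263 min = 07:08.
From 07:08 to 07:23 is 15 minutes.

15 minutes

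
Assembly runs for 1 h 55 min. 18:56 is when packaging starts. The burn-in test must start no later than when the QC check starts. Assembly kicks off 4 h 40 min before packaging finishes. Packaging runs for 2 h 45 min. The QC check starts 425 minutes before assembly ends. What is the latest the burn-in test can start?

Packaging ends at 18:56 + 165 min = 21:41.
Assembly starts at 21:41 − 280 min = 17:01.
Assembly ends at 17:01 + 115 min = 18:56.
The QC check starts at 18:56 − 425 min = 11:51.
The burn-in test is bounded by the QC check, so the latest it can start is 11:51.

11:51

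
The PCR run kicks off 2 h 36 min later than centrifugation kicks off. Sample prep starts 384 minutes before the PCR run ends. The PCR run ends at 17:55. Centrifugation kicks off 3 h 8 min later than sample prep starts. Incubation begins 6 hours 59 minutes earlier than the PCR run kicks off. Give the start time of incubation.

10:16

Sample prep starts at 17:55 − 384 min = 11:31.
Centrifugation starts at 11:31 + 188 min = 14:39.
The PCR run starts at 14:39 + 156 min = 17:15.
Incubation starts at 17:15 − 419 min = 10:16.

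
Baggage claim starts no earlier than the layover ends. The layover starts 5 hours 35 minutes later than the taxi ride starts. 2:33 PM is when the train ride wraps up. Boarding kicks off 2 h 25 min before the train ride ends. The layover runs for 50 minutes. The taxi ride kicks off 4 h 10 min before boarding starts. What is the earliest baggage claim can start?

Boarding starts at 2:33 PM − 145 min = 12:08 PM.
The taxi ride starts at 12:08 PM − 250 min = 7:58 AM.
The layover starts at 7:58 AM + 335 min = 1:33 PM.
The layover ends at 1:33 PM + 50 min = 2:23 PM.
Baggage claim is bounded by the layover, so the earliest it can start is 2:23 PM.

2:23 PM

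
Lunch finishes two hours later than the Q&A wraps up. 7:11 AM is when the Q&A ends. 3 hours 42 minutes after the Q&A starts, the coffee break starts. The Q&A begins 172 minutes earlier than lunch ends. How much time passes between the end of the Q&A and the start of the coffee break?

Lunch ends at 7:11 AM + 120 min = 9:11 AM.
The Q&A starts at 9:11 AM − 172 min = 6:19 AM.
The coffee break starts at 6:19 AM + 222 min = 10:01 AM.
From 7:11 AM to 10:01 AM is 2 hours 50 minutes.

2 hours 50 minutes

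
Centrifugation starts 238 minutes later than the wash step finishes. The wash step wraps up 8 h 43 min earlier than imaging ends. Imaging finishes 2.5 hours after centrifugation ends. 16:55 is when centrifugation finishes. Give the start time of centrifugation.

14:40

Imaging ends at 16:55 + 150 min = 19:25.
The wash step ends at 19:25 − 523 min = 10:42.
Centrifugation starts at 10:42 + 238 min = 14:40.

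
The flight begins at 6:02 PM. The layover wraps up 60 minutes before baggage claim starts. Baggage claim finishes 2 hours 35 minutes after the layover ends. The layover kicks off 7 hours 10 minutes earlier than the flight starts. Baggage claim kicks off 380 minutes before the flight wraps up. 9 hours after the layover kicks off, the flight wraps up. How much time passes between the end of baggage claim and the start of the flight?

2 h 55 min

The layover starts at 6:02 PM − 430 min = 10:52 AM.
The flight ends at 10:52 AM + 540 min = 7:52 PM.
Baggage claim starts at 7:52 PM − 380 min = 1:32 PM.
The layover ends at 1:32 PM − 60 min = 12:32 PM.
Baggage claim ends at 12:32 PM + 155 min = 3:07 PM.
From 3:07 PM to 6:02 PM is 2 h 55 min.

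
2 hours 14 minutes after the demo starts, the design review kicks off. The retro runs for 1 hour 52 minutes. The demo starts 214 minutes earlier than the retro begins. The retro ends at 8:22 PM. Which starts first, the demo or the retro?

the demo

The retro starts at 8:22 PM − 112 min = 6:30 PM.
The demo starts at 6:30 PM − 214 min = 2:56 PM.
The demo starts at 2:56 PM and the retro starts at 6:30 PM, so the demo is first.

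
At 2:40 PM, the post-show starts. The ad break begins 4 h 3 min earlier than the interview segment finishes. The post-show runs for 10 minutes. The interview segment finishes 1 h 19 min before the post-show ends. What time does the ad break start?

The post-show ends at 2:40 PM + 10 min = 2:50 PM.
The interview segment ends at 2:50 PM − 79 min = 1:31 PM.
The ad break starts at 1:31 PM − 243 min = 9:28 AM.

9:28 AM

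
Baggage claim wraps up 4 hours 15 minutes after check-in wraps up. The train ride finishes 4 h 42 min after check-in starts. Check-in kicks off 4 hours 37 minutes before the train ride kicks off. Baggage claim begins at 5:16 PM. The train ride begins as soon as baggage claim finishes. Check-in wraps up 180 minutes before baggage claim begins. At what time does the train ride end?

Check-in ends at 5:16 PM − 180 min = 2:16 PM.
Baggage claim ends at 2:16 PM + 255 min = 6:31 PM.
So the train ride starts at 6:31 PM.
Check-in starts at 6:31 PM − 277 min = 1:54 PM.
The train ride ends at 1:54 PM + 282 min = 6:36 PM.

6:36 PM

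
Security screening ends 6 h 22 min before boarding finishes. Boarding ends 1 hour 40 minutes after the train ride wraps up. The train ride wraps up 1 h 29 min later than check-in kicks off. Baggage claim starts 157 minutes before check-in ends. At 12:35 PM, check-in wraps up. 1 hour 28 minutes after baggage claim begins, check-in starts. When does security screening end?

8:13 AM

Baggage claim starts at 12:35 PM − 157 min = 9:58 AM.
Check-in starts at 9:58 AM + 88 min = 11:26 AM.
The train ride ends at 11:26 AM + 89 min = 12:55 PM.
Boarding ends at 12:55 PM + 100 min = 2:35 PM.
Security screening ends at 2:35 PM − 382 min = 8:13 AM.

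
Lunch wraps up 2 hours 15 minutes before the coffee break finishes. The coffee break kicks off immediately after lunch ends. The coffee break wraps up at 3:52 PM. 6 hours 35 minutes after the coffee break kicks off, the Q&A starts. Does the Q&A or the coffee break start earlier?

Lunch ends at 3:52 PM − 135 min = 1:37 PM.
So the coffee break starts at 1:37 PM.
The Q&A starts at 1:37 PM + 395 min = 8:12 PM.
The Q&A starts at 8:12 PM and the coffee break starts at 1:37 PM, so the coffee break is first.

the coffee break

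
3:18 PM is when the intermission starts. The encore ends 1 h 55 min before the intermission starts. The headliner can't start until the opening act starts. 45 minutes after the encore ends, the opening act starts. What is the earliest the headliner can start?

2:08 PM

The encore ends at 3:18 PM − 115 min = 1:23 PM.
The opening act starts at 1:23 PM + 45 min = 2:08 PM.
The headliner is bounded by the opening act, so the earliest it can start is 2:08 PM.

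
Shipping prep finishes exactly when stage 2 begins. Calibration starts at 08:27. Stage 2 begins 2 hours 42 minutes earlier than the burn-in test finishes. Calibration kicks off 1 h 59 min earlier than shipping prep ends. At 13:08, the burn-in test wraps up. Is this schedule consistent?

Stage 2 starts at 13:08 − 162 min = 10:26.
So shipping prep ends at 10:26.
Calibration starts at 10:26 − 119 min = 08:27.
That matches the stated 08:27, so the schedule is consistent.

Yes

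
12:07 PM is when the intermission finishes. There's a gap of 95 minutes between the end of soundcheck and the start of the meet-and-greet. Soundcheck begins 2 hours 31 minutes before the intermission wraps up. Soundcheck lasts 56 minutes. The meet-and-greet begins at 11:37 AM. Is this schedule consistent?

Soundcheck starts at 12:07 PM − 151 min = 9:36 AM.
Soundcheck ends at 9:36 AM + 56 min = 10:32 AM.
The meet-and-greet starts at 10:32 AM + 95 min = 12:07 PM.
But the meet-and-greet is also said to start at 11:37 AM — a 30-minute conflict.

No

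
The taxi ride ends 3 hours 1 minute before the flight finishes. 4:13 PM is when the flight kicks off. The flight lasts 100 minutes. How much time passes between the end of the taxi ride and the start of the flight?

1 h 21 min

The flight ends at 4:13 PM + 100 min = 5:53 PM.
The taxi ride ends at 5:53 PM − 181 min = 2:52 PM.
From 2:52 PM to 4:13 PM is 1 h 21 min.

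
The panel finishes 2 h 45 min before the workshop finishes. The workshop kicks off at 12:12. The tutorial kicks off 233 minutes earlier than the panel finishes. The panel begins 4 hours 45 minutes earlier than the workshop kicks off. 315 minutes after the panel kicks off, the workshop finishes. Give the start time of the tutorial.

The panel starts at 12:12 − 285 min = 07:27.
The workshop ends at 07:27 + 315 min = 12:42.
The panel ends at 12:42 − 165 min = 09:57.
The tutorial starts at 09:57 − 233 min = 06:04.

06:04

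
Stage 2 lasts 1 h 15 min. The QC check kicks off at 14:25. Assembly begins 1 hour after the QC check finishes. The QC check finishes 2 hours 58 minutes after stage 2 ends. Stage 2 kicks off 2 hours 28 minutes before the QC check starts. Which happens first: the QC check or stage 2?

Stage 2 starts at 14:25 − 148 min = 11:57.
The QC check starts at 14:25 and stage 2 starts at 11:57, so stage 2 is first.

stage 2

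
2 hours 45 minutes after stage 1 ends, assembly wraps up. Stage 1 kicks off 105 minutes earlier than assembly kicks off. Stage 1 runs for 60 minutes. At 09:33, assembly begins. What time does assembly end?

11:33

Stage 1 starts at 09:33 − 105 min = 07:48.
Stage 1 ends at 07:48 + 60 min = 08:48.
Assembly ends at 08:48 + 165 min = 11:33.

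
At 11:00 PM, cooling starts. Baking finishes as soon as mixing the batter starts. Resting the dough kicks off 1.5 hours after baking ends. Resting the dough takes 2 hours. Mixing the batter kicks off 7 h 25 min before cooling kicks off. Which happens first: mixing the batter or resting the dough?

Mixing the batter starts at 11:00 PM − 445 min = 3:35 PM.
So baking ends at 3:35 PM.
Resting the dough starts at 3:35 PM + 90 min = 5:05 PM.
Mixing the batter starts at 3:35 PM and resting the dough starts at 5:05 PM, so mixing the batter is first.

mixing the batter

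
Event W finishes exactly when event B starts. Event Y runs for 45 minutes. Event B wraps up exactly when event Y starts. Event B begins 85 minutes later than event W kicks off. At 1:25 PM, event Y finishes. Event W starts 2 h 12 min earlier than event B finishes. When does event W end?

11:53 AM

Event Y starts at 1:25 PM − 45 min = 12:40 PM.
So event B ends at 12:40 PM.
Event W starts at 12:40 PM − 132 min = 10:28 AM.
Event B starts at 10:28 AM + 85 min = 11:53 AM.
So event W ends at 11:53 AM.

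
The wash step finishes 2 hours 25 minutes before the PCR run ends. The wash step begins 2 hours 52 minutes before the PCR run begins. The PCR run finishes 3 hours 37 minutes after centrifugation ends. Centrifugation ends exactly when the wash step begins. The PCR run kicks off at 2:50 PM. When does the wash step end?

The wash step starts at 2:50 PM − 172 min = 11:58 AM.
So centrifugation ends at 11:58 AM.
The PCR run ends at 11:58 AM + 217 min = 3:35 PM.
The wash step ends at 3:35 PM − 145 min = 1:10 PM.

1:10 PM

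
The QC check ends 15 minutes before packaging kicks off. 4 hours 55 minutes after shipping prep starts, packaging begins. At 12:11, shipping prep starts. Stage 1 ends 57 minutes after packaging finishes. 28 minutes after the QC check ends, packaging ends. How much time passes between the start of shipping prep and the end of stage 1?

6 hours 5 minutes

Packaging starts at 12:11 + 295 min = 17:06.
The QC check ends at 17:06 − 15 min = 16:51.
Packaging ends at 16:51 + 28 min = 17:19.
Stage 1 ends at 17:19 + 57 min = 18:16.
From 12:11 to 18:16 is 6 hours 5 minutes.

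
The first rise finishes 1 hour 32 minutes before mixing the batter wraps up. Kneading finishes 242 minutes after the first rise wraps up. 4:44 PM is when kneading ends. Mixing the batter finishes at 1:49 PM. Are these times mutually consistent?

The first rise ends at 1:49 PM − 92 min = 12:17 PM.
Kneading ends at 12:17 PM + 242 min = 4:19 PM.
But kneading is also said to end at 4:44 PM — a 25-minute conflict.

No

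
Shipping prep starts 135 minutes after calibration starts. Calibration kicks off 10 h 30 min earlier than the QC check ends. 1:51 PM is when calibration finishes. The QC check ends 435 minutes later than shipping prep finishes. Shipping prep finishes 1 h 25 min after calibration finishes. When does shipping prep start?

Shipping prep ends at 1:51 PM + 85 min = 3:16 PM.
The QC check ends at 3:16 PM + 435 min = 10:31 PM.
Calibration starts at 10:31 PM − 630 min = 12:01 PM.
Shipping prep starts at 12:01 PM + 135 min = 2:16 PM.

2:16 PM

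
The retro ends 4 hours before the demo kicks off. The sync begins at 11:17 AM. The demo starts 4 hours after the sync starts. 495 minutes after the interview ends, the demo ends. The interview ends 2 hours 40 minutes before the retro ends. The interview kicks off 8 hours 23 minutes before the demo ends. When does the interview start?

8:29 AM

The demo starts at 11:17 AM + 240 min = 3:17 PM.
The retro ends at 3:17 PM − 240 min = 11:17 AM.
The interview ends at 11:17 AM − 160 min = 8:37 AM.
The demo ends at 8:37 AM + 495 min = 4:52 PM.
The interview starts at 4:52 PM − 503 min = 8:29 AM.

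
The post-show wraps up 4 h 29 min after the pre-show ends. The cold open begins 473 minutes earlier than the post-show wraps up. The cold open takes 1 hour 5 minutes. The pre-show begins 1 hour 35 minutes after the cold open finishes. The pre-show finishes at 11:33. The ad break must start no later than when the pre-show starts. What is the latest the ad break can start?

10:49

The post-show ends at 11:33 + 269 min = 16:02.
The cold open starts at 16:02 − 473 min = 08:09.
The cold open ends at 08:09 + 65 min = 09:14.
The pre-show starts at 09:14 + 95 min = 10:49.
The ad break is bounded by the pre-show, so the latest it can start is 10:49.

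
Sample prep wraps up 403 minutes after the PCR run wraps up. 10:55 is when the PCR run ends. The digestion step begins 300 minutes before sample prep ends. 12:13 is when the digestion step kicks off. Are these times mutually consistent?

No

Sample prep ends at 10:55 + 403 min = 17:38.
The digestion step starts at 17:38 − 300 min = 12:38.
But the digestion step is also said to start at 12:13 — a 25-minute conflict.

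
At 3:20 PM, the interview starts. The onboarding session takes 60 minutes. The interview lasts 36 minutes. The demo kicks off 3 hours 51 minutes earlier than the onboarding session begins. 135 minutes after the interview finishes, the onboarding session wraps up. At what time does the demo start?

The interview ends at 3:20 PM + 36 min = 3:56 PM.
The onboarding session ends at 3:56 PM + 135 min = 6:11 PM.
The onboarding session starts at 6:11 PM − 60 min = 5:11 PM.
The demo starts at 5:11 PM − 231 min = 1:20 PM.

1:20 PM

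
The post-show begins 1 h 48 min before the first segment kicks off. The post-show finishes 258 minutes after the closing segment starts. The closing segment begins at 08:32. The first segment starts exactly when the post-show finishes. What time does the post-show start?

11:02

The post-show ends at 08:32 + 258 min = 12:50.
So the first segment starts at 12:50.
The post-show starts at 12:50 − 108 min = 11:02.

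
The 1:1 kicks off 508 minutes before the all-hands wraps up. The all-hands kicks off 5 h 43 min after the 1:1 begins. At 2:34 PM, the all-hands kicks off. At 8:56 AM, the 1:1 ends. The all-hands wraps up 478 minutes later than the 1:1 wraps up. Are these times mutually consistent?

No

The all-hands ends at 8:56 AM + 478 min = 4:54 PM.
The 1:1 starts at 4:54 PM − 508 min = 8:26 AM.
The all-hands starts at 8:26 AM + 343 min = 2:09 PM.
But the all-hands is also said to start at 2:34 PM — a 25-minute conflict.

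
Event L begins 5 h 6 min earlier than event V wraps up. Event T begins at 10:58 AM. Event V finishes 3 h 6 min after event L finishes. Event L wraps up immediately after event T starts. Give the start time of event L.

Event L ends at 10:58 AM.
Event V ends at 10:58 AM + 186 min = 2:04 PM.
Event L starts at 2:04 PM − 306 min = 8:58 AM.

8:58 AM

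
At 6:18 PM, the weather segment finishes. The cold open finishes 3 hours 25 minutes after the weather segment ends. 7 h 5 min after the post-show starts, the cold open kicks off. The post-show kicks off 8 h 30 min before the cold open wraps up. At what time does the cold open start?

The cold open ends at 6:18 PM + 205 min = 9:43 PM.
The post-show starts at 9:43 PM − 510 min = 1:13 PM.
The cold open starts at 1:13 PM + 425 min = 8:18 PM.

8:18 PM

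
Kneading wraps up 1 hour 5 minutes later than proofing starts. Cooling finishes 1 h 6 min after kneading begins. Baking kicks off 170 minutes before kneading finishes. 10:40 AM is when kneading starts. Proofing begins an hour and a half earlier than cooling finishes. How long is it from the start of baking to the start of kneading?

Cooling ends at 10:40 AM + 66 min = 11:46 AM.
Proofing starts at 11:46 AM − 90 min = 10:16 AM.
Kneading ends at 10:16 AM + 65 min = 11:21 AM.
Baking starts at 11:21 AM − 170 min = 8:31 AM.
From 8:31 AM to 10:40 AM is 129 minutes.

129 minutes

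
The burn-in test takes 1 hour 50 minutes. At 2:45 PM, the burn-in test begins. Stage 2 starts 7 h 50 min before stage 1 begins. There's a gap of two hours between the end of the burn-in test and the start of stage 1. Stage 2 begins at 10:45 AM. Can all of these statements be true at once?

The burn-in test ends at 2:45 PM + 110 min = 4:35 PM.
Stage 1 starts at 4:35 PM + 120 min = 6:35 PM.
Stage 2 starts at 6:35 PM − 470 min = 10:45 AM.
That matches the stated 10:45 AM, so the schedule is consistent.

Yes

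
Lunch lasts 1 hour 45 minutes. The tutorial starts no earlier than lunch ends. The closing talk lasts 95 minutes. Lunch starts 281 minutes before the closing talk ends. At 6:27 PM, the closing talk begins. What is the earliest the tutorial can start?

The closing talk ends at 6:27 PM + 95 min = 8:02 PM.
Lunch starts at 8:02 PM − 281 min = 3:21 PM.
Lunch ends at 3:21 PM + 105 min = 5:06 PM.
The tutorial is bounded by lunch, so the earliest it can start is 5:06 PM.

5:06 PM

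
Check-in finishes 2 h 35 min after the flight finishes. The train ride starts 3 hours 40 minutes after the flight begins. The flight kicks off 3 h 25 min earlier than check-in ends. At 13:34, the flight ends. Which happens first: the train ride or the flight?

Check-in ends at 13:34 + 155 min = 16:09.
The flight starts at 16:09 − 205 min = 12:44.
The train ride starts at 12:44 + 220 min = 16:24.
The train ride starts at 16:24 and the flight starts at 12:44, so the flight is first.

the flight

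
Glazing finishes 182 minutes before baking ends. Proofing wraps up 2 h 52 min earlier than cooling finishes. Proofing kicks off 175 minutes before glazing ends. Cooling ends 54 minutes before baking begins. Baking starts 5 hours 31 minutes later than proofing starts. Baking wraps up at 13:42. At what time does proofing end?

Glazing ends at 13:42 − 182 min = 10:40.
Proofing starts at 10:40 − 175 min = 07:45.
Baking starts at 07:45 + 331 min = 13:16.
Cooling ends at 13:16 − 54 min = 12:22.
Proofing ends at 12:22 − 172 min = 09:30.

09:30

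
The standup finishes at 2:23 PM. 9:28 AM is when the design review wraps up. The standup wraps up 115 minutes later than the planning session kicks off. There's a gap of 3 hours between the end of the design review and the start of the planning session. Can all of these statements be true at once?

The planning session starts at 9:28 AM + 180 min = 12:28 PM.
The standup ends at 12:28 PM + 115 min = 2:23 PM.
That matches the stated 2:23 PM, so the schedule is consistent.

Yes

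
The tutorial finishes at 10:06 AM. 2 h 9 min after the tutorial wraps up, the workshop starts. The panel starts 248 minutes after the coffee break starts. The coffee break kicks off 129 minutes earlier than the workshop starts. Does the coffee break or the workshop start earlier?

The workshop starts at 10:06 AM + 129 min = 12:15 PM.
The coffee break starts at 12:15 PM − 129 min = 10:06 AM.
The coffee break starts at 10:06 AM and the workshop starts at 12:15 PM, so the coffee break is first.

the coffee break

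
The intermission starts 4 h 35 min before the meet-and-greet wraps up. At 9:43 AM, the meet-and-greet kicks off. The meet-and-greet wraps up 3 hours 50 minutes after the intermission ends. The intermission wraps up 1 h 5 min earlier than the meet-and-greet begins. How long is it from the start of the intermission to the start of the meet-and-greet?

The intermission ends at 9:43 AM − 65 min = 8:38 AM.
The meet-and-greet ends at 8:38 AM + 230 min = 12:28 PM.
The intermission starts at 12:28 PM − 275 min = 7:53 AM.
From 7:53 AM to 9:43 AM is 1 h 50 min.

1 h 50 min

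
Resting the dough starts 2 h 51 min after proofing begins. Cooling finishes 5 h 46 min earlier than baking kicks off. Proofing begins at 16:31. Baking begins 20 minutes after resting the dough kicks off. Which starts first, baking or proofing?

proofing

Resting the dough starts at 16:31 + 171 min = 19:22.
Baking starts at 19:22 + 20 min = 19:42.
Baking starts at 19:42 and proofing starts at 16:31, so proofing is first.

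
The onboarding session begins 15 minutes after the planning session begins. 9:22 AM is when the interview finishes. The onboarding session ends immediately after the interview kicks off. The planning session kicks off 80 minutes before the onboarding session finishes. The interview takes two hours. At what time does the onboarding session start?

The interview starts at 9:22 AM − 120 min = 7:22 AM.
So the onboarding session ends at 7:22 AM.
The planning session starts at 7:22 AM − 80 min = 6:02 AM.
The onboarding session starts at 6:02 AM + 15 min = 6:17 AM.

6:17 AM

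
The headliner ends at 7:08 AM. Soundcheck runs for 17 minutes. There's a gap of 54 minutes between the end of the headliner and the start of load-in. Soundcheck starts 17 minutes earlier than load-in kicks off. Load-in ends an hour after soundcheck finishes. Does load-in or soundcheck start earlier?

soundcheck

Load-in starts at 7:08 AM + 54 min = 8:02 AM.
Soundcheck starts at 8:02 AM − 17 min = 7:45 AM.
Load-in starts at 8:02 AM and soundcheck starts at 7:45 AM, so soundcheck is first.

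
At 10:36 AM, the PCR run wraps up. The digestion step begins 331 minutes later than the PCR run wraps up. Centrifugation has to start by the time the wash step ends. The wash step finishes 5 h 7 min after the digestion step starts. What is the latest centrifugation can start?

9:14 PM

The digestion step starts at 10:36 AM + 331 min = 4:07 PM.
The wash step ends at 4:07 PM + 307 min = 9:14 PM.
Centrifugation is bounded by the wash step, so the latest it can start is 9:14 PM.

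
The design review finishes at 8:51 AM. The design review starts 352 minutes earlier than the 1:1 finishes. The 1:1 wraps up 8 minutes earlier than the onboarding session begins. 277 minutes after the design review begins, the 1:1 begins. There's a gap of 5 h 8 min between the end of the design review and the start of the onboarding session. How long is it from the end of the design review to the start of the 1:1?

3 hours 45 minutes

The onboarding session starts at 8:51 AM + 308 min = 1:59 PM.
The 1:1 ends at 1:59 PM − 8 min = 1:51 PM.
The design review starts at 1:51 PM − 352 min = 7:59 AM.
The 1:1 starts at 7:59 AM + 277 min = 12:36 PM.
From 8:51 AM to 12:36 PM is 3 hours 45 minutes.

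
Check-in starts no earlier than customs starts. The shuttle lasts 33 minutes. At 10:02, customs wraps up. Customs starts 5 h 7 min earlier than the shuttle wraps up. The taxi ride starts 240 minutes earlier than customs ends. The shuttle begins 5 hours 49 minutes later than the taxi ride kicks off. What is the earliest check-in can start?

07:17

The taxi ride starts at 10:02 − 240 min = 06:02.
The shuttle starts at 06:02 + 349 min = 11:51.
The shuttle ends at 11:51 + 33 min = 12:24.
Customs starts at 12:24 − 307 min = 07:17.
Check-in is bounded by customs, so the earliest it can start is 07:17.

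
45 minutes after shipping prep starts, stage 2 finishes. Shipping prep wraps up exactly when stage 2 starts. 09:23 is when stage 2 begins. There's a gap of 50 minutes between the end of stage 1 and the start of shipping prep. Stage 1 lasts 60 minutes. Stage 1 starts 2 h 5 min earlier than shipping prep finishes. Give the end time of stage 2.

09:53

Shipping prep ends at 09:23.
Stage 1 starts at 09:23 − 125 min = 07:18.
Stage 1 ends at 07:18 + 60 min = 08:18.
Shipping prep starts at 08:18 + 50 min = 09:08.
Stage 2 ends at 09:08 + 45 min = 09:53.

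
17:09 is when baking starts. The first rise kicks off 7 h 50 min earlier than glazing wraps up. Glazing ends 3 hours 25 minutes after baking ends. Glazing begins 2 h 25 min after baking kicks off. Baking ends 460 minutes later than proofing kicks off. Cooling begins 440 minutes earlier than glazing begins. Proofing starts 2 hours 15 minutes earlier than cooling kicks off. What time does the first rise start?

Glazing starts at 17:09 + 145 min = 19:34.
Cooling starts at 19:34 − 440 min = 12:14.
Proofing starts at 12:14 − 135 min = 09:59.
Baking ends at 09:59 + 460 min = 17:39.
Glazing ends at 17:39 + 205 min = 21:04.
The first rise starts at 21:04 − 470 min = 13:14.

13:14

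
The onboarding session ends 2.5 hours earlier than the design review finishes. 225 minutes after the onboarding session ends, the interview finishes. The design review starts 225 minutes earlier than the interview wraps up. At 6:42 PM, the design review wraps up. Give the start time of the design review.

The onboarding session ends at 6:42 PM − 150 min = 4:12 PM.
The interview ends at 4:12 PM + 225 min = 7:57 PM.
The design review starts at 7:57 PM − 225 min = 4:12 PM.

4:12 PM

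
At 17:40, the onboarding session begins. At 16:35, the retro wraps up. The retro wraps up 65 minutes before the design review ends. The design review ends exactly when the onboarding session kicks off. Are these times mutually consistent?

The design review ends at 17:40.
The retro ends at 17:40 − 65 min = 16:35.
That matches the stated 16:35, so the schedule is consistent.

Yes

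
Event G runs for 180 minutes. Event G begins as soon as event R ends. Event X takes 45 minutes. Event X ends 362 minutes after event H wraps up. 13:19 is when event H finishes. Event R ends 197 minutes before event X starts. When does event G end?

Event X ends at 13:19 + 362 min = 19:21.
Event X starts at 19:21 − 45 min = 18:36.
Event R ends at 18:36 − 197 min = 15:19.
So event G starts at 15:19.
Event G ends at 15:19 + 180 min = 18:19.

18:19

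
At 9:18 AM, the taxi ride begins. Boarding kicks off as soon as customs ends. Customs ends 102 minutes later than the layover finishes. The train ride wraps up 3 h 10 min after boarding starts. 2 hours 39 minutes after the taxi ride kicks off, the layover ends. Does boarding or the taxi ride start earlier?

the taxi ride

The layover ends at 9:18 AM + 159 min = 11:57 AM.
Customs ends at 11:57 AM + 102 min = 1:39 PM.
So boarding starts at 1:39 PM.
Boarding starts at 1:39 PM and the taxi ride starts at 9:18 AM, so the taxi ride is first.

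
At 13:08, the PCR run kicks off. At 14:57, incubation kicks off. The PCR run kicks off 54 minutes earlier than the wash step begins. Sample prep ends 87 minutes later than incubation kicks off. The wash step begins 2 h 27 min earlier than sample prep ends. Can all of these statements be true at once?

No

Sample prep ends at 14:57 + 87 min = 16:24.
The wash step starts at 16:24 − 147 min = 13:57.
The PCR run starts at 13:57 − 54 min = 13:03.
But the PCR run is also said to start at 13:08 — a 5-minute conflict.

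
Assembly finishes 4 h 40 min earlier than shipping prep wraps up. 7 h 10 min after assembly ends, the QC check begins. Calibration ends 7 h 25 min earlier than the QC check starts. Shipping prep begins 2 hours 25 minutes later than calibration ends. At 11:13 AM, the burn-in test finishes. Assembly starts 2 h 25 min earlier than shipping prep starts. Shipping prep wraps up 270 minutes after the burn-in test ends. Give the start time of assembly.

10:48 AM

Shipping prep ends at 11:13 AM + 270 min = 3:43 PM.
Assembly ends at 3:43 PM − 280 min = 11:03 AM.
The QC check starts at 11:03 AM + 430 min = 6:13 PM.
Calibration ends at 6:13 PM − 445 min = 10:48 AM.
Shipping prep starts at 10:48 AM + 145 min = 1:13 PM.
Assembly starts at 1:13 PM − 145 min = 10:48 AM.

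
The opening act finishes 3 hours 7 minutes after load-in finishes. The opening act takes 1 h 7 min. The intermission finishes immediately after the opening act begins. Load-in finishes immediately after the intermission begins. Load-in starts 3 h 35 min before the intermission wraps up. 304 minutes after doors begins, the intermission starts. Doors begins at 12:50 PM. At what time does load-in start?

The intermission starts at 12:50 PM + 304 min = 5:54 PM.
So load-in ends at 5:54 PM.
The opening act ends at 5:54 PM + 187 min = 9:01 PM.
The opening act starts at 9:01 PM − 67 min = 7:54 PM.
So the intermission ends at 7:54 PM.
Load-in starts at 7:54 PM − 215 min = 4:19 PM.

4:19 PM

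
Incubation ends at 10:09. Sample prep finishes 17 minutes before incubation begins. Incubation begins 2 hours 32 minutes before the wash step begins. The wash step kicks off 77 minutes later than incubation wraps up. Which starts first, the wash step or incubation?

The wash step starts at 10:09 + 77 min = 11:26.
Incubation starts at 11:26 − 152 min = 08:54.
The wash step starts at 11:26 and incubation starts at 08:54, so incubation is first.

incubation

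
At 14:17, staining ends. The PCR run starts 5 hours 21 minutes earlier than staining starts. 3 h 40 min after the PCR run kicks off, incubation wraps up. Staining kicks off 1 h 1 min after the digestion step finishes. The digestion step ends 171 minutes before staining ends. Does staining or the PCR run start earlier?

the PCR run

The digestion step ends at 14:17 − 171 min = 11:26.
Staining starts at 11:26 + 61 min = 12:27.
The PCR run starts at 12:27 − 321 min = 07:06.
Staining starts at 12:27 and the PCR run starts at 07:06, so the PCR run is first.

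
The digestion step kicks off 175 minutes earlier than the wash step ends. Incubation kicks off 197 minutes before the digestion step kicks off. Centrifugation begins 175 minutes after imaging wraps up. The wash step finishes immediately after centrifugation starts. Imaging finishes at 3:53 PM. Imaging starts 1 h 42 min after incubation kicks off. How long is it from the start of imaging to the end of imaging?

1 hour 35 minutes

Centrifugation starts at 3:53 PM + 175 min = 6:48 PM.
So the wash step ends at 6:48 PM.
The digestion step starts at 6:48 PM − 175 min = 3:53 PM.
Incubation starts at 3:53 PM − 197 min = 12:36 PM.
Imaging starts at 12:36 PM + 102 min = 2:18 PM.
From 2:18 PM to 3:53 PM is 1 hour 35 minutes.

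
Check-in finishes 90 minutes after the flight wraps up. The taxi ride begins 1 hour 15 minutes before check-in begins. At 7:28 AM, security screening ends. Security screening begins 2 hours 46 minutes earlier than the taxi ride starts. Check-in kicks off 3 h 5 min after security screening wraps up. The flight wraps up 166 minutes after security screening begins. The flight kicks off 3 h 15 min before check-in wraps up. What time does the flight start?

7:33 AM

Check-in starts at 7:28 AM + 185 min = 10:33 AM.
The taxi ride starts at 10:33 AM − 75 min = 9:18 AM.
Security screening starts at 9:18 AM − 166 min = 6:32 AM.
The flight ends at 6:32 AM + 166 min = 9:18 AM.
Check-in ends at 9:18 AM + 90 min = 10:48 AM.
The flight starts at 10:48 AM − 195 min = 7:33 AM.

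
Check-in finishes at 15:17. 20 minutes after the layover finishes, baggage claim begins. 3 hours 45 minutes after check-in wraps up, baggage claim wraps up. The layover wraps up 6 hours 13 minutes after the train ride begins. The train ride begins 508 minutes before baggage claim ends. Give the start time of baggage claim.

17:07

Baggage claim ends at 15:17 + 225 min = 19:02.
The train ride starts at 19:02 − 508 min = 10:34.
The layover ends at 10:34 + 373 min = 16:47.
Baggage claim starts at 16:47 + 20 min = 17:07.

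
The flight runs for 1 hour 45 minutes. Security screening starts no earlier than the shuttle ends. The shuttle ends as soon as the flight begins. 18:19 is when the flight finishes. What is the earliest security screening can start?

16:34

The flight starts at 18:19 − 105 min = 16:34.
So the shuttle ends at 16:34.
Security screening is bounded by the shuttle, so the earliest it can start is 16:34.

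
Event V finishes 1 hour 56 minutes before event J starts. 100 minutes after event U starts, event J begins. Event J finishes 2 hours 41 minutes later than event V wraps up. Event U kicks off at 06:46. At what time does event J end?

09:11

Event J starts at 06:46 + 100 min = 08:26.
Event V ends at 08:26 − 116 min = 06:30.
Event J ends at 06:30 + 161 min = 09:11.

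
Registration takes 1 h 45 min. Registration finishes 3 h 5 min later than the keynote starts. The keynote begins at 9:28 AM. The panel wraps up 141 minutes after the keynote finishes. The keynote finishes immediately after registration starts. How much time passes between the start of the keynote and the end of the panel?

221 minutes

Registration ends at 9:28 AM + 185 min = 12:33 PM.
Registration starts at 12:33 PM − 105 min = 10:48 AM.
So the keynote ends at 10:48 AM.
The panel ends at 10:48 AM + 141 min = 1:09 PM.
From 9:28 AM to 1:09 PM is 221 minutes.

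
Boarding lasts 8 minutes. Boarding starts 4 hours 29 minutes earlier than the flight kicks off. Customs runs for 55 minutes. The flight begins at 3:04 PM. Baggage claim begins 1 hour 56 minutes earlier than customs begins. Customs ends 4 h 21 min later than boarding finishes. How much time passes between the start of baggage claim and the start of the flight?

2 hours 51 minutes

Boarding starts at 3:04 PM − 269 min = 10:35 AM.
Boarding ends at 10:35 AM + 8 min = 10:43 AM.
Customs ends at 10:43 AM + 261 min = 3:04 PM.
Customs starts at 3:04 PM − 55 min = 2:09 PM.
Baggage claim starts at 2:09 PM − 116 min = 12:13 PM.
From 12:13 PM to 3:04 PM is 2 hours 51 minutes.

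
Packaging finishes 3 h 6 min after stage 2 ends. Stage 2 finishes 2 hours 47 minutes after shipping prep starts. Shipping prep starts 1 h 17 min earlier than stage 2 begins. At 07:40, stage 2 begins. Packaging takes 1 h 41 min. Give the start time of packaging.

10:35

Shipping prep starts at 07:40 − 77 min = 06:23.
Stage 2 ends at 06:23 + 167 min = 09:10.
Packaging ends at 09:10 + 186 min = 12:16.
Packaging starts at 12:16 − 101 min = 10:35.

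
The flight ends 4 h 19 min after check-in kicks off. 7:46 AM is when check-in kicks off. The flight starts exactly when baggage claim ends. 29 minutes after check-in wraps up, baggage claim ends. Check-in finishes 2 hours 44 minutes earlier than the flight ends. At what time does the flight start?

The flight ends at 7:46 AM + 259 min = 12:05 PM.
Check-in ends at 12:05 PM − 164 min = 9:21 AM.
Baggage claim ends at 9:21 AM + 29 min = 9:50 AM.
So the flight starts at 9:50 AM.

9:50 AM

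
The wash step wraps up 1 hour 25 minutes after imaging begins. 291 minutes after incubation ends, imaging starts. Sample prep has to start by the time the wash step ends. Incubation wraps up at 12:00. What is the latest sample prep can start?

Imaging starts at 12:00 + 291 min = 16:51.
The wash step ends at 16:51 + 85 min = 18:16.
Sample prep is bounded by the wash step, so the latest it can start is 18:16.

18:16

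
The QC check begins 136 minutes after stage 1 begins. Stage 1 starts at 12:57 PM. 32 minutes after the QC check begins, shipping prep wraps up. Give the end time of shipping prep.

3:45 PM

The QC check starts at 12:57 PM + 136 min = 3:13 PM.
Shipping prep ends at 3:13 PM + 32 min = 3:45 PM.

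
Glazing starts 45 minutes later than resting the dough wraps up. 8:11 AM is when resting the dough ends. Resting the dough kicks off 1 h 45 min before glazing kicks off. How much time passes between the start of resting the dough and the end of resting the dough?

Glazing starts at 8:11 AM + 45 min = 8:56 AM.
Resting the dough starts at 8:56 AM − 105 min = 7:11 AM.
From 7:11 AM to 8:11 AM is 1 hour.

1 hour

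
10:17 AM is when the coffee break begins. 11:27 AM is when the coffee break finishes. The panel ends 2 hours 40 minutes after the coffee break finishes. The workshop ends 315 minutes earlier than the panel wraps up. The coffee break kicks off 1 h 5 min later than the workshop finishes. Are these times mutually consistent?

The panel ends at 11:27 AM + 160 min = 2:07 PM.
The workshop ends at 2:07 PM − 315 min = 8:52 AM.
The coffee break starts at 8:52 AM + 65 min = 9:57 AM.
But the coffee break is also said to start at 10:17 AM — a 20-minute conflict.

No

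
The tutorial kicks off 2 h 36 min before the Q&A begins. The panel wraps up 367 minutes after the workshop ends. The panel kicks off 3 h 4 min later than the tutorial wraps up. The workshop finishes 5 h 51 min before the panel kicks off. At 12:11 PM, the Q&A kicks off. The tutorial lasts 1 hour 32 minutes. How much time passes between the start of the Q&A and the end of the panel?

136 minutes

The tutorial starts at 12:11 PM − 156 min = 9:35 AM.
The tutorial ends at 9:35 AM + 92 min = 11:07 AM.
The panel starts at 11:07 AM + 184 min = 2:11 PM.
The workshop ends at 2:11 PM − 351 min = 8:20 AM.
The panel ends at 8:20 AM + 367 min = 2:27 PM.
From 12:11 PM to 2:27 PM is 136 minutes.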